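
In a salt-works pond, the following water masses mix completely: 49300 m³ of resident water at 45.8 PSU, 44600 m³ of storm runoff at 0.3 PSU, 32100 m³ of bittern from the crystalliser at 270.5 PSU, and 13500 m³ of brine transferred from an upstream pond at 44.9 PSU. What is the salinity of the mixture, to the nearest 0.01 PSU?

Conserving salt mass:
salt = 49,300×45.8 + 44,600×0.3 + 32,100×270.5 + 13,500×44.9 = 2,257,940 + 13,380 + 8,683,050 + 606,150 = 11,560,520
volume = 49,300 + 44,600 + 32,100 + 13,500 = 139,500 m³
S = 11,560,520 / 139,500 = 82.8711 PSU

82.87 PSU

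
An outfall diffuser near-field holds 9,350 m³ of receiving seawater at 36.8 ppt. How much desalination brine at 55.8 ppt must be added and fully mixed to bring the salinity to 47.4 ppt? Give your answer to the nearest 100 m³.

Salt balance: 9,350×36.8 + V×55.8 = (9,350+V)×47.4
344,080 + 55.8V = 443,190 + 47.4V
99,110 = 8.4V
V = 11,798.81 m³

11800 m³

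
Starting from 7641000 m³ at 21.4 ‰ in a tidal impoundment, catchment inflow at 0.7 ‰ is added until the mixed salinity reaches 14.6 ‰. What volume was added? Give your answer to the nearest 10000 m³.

Salt balance: 7,641,000×21.4 + V×0.7 = (7,641,000+V)×14.6
163,517,400 + 0.7V = 111,558,600 + 14.6V
51,958,800 = 13.9V
V = 3,738,043.17 m³

3740000 m³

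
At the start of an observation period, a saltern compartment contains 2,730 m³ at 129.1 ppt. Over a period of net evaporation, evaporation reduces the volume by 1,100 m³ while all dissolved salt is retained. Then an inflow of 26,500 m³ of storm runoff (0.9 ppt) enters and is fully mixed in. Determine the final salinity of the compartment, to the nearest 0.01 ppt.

13.38 ppt

After evaporation: salt = 2,730×129.1 = 352,443; volume = 2,730 − 1,100 = 1,630 m³
After mixing: salt = 352,443 + 26,500×0.9 = 376,293; volume = 1,630 + 26,500 = 28,130 m³
S = 376,293 / 28,130 = 13.3769 ppt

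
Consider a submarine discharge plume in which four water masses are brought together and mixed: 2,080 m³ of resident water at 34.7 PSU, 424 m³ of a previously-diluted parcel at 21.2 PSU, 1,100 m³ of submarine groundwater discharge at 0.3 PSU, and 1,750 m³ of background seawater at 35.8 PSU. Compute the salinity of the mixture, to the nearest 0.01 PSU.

26.92 PSU

Conserving salt mass:
salt = 2,080×34.7 + 424×21.2 + 1,100×0.3 + 1,750×35.8 = 72,176 + 8,988.8 + 330 + 62,650 = 144,144.8
volume = 2,080 + 424 + 1,100 + 1,750 = 5,354 m³
S = 144,144.8 / 5,354 = 26.9228 PSU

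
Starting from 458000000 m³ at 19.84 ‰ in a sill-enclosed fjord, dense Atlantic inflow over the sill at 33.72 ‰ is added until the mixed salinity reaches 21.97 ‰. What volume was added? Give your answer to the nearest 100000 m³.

Salt balance: 458,000,000×19.84 + V×33.72 = (458,000,000+V)×21.97
9,086,720,000 + 33.72V = 10,062,260,000 + 21.97V
975,540,000 = 11.75V
V = 83,024,680.85 m³

83000000 m³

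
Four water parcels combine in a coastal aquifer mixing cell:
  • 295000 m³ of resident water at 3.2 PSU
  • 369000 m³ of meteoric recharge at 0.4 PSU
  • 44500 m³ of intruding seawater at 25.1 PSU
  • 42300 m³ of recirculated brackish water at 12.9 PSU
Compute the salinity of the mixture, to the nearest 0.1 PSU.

Total salt / total volume:
salt = 295,000×3.2 + 369,000×0.4 + 44,500×25.1 + 42,300×12.9 = 944,000 + 147,600 + 1,116,950 + 545,670 = 2,754,220
volume = 295,000 + 369,000 + 44,500 + 42,300 = 750,800 m³
S = 2,754,220 / 750,800 = 3.668 PSU

3.7 PSU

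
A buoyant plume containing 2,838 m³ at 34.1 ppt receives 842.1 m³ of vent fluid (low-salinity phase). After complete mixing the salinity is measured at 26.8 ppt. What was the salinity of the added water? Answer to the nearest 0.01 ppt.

Salt balance: 2,838×34.1 + 842.1×S = 3,680.1×26.8
96,775.8 + 842.1·S = 98,626.68
S = (98,626.68 − 96,775.8) / 842.1 = 2.1979 ppt

2.20 ppt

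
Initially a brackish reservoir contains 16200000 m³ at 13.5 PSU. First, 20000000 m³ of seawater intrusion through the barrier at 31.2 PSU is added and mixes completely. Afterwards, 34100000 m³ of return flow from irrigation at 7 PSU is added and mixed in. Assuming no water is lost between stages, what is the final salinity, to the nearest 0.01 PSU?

Weighted by volume,
Initial salt = 16,200,000×13.5 = 218,700,000
After stage 1: salt = 218,700,000 + 20,000,000×31.2 = 842,700,000; volume = 36,200,000 m³; S = 23.279 PSU
After stage 2: salt = 842,700,000 + 34,100,000×7 = 1,081,400,000; volume = 70,300,000 m³
S = 1,081,400,000 / 70,300,000 = 15.3826 PSU

15.38 PSU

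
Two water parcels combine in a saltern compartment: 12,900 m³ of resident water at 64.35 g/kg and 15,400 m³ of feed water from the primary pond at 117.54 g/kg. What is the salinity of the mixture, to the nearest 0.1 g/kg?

By conservation of dissolved salt,
salt = 12,900×64.35 + 15,400×117.54 = 830,115 + 1,810,116 = 2,640,231
volume = 12,900 + 15,400 = 28,300 m³
S = 2,640,231 / 28,300 = 93.294 g/kg

93.3 g/kg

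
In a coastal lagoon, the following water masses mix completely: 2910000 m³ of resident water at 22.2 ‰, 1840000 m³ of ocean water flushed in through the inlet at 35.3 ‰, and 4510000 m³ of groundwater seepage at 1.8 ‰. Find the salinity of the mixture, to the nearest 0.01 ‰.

14.87 ‰

Weighted by volume,
salt = 2,910,000×22.2 + 1,840,000×35.3 + 4,510,000×1.8 = 64,602,000 + 64,952,000 + 8,118,000 = 137,672,000
volume = 2,910,000 + 1,840,000 + 4,510,000 = 9,260,000 m³
S = 137,672,000 / 9,260,000 = 14.8674 ‰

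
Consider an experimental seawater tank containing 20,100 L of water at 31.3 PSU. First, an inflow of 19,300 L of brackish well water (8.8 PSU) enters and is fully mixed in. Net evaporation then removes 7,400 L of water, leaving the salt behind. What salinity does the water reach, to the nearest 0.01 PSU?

After mixing: salt = 20,100×31.3 + 19,300×8.8 = 798,970; volume = 39,400 L
After evaporation: salt unchanged = 798,970; volume = 39,400 − 7,400 = 32,000 L
S = 798,970 / 32,000 = 24.9678 PSU

24.97 PSU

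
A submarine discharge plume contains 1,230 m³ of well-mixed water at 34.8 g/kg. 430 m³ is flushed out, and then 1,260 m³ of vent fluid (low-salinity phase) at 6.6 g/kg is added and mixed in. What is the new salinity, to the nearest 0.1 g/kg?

Remaining after removal: 800 m³ at 34.8 g/kg (salt = 27,840)
After addition: salt = 27,840 + 1,260×6.6 = 36,156; volume = 2,060 m³
S = 36,156 / 2,060 = 17.5515 g/kg

17.6 g/kg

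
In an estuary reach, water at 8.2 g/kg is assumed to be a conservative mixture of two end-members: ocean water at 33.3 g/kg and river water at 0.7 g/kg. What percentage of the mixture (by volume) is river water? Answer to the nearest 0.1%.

Let f be the freshwater fraction. Salt balance per unit volume:
f×0.7 + (1−f)×33.3 = 8.2
f = (33.3 − 8.2) / (33.3 − 0.7) = 25.1/32.6 = 0.7699

77.0%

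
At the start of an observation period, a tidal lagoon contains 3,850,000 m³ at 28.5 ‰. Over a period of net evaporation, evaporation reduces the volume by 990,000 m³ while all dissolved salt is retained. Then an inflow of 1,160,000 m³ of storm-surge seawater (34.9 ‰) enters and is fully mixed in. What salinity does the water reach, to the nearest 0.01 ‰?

After evaporation: salt = 3,850,000×28.5 = 109,725,000; volume = 3,850,000 − 990,000 = 2,860,000 m³
After mixing: salt = 109,725,000 + 1,160,000×34.9 = 150,209,000; volume = 2,860,000 + 1,160,000 = 4,020,000 m³
S = 150,209,000 / 4,020,000 = 37.3654 ‰

37.37 ‰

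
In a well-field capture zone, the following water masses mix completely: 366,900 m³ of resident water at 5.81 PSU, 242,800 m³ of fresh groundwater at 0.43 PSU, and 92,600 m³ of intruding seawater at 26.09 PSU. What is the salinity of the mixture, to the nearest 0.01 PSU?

6.62 PSU

Mass of salt is conserved:
salt = 366,900×5.81 + 242,800×0.43 + 92,600×26.09 = 2,131,689 + 104,404 + 2,415,934 = 4,652,027
volume = 366,900 + 242,800 + 92,600 = 702,300 m³
S = 4,652,027 / 702,300 = 6.624 PSU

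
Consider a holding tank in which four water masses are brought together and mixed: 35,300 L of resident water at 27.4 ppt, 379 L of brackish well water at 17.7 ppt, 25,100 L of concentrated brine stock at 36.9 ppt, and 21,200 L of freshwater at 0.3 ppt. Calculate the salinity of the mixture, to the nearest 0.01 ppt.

23.26 ppt

Total salt / total volume:
salt = 35,300×27.4 + 379×17.7 + 25,100×36.9 + 21,200×0.3 = 967,220 + 6,708.3 + 926,190 + 6,360 = 1,906,478.3
volume = 35,300 + 379 + 25,100 + 21,200 = 81,979 L
S = 1,906,478.3 / 81,979 = 23.2557 ppt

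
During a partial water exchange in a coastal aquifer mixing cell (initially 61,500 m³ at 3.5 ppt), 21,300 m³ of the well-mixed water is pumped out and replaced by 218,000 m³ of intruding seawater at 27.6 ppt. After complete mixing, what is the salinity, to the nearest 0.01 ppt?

23.85 ppt

Remaining after removal: 40,200 m³ at 3.5 ppt (salt = 140,700)
After addition: salt = 140,700 + 218,000×27.6 = 6,157,500; volume = 258,200 m³
S = 6,157,500 / 258,200 = 23.8478 ppt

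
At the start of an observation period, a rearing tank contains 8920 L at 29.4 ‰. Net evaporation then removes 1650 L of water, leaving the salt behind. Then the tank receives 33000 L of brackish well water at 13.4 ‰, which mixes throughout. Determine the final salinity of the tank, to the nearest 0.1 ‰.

After evaporation: salt = 8,920×29.4 = 262,248; volume = 8,920 − 1,650 = 7,270 L
After mixing: salt = 262,248 + 33,000×13.4 = 704,448; volume = 7,270 + 33,000 = 40,270 L
S = 704,448 / 40,270 = 17.4931 ‰

17.5 ‰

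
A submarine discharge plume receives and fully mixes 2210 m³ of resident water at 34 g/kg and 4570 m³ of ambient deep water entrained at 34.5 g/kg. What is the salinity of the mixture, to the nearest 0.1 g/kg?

Salt balance:
salt = 2,210×34 + 4,570×34.5 = 75,140 + 157,665 = 232,805
volume = 2,210 + 4,570 = 6,780 m³
S = 232,805 / 6,780 = 34.337 g/kg

34.3 g/kg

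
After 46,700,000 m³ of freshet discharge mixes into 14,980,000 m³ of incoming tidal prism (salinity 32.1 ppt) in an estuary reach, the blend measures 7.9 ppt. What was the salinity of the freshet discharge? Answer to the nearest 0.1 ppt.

Salt balance: 14,980,000×32.1 + 46,700,000×S = 61,680,000×7.9
480,858,000 + 46,700,000·S = 487,272,000
S = (487,272,000 − 480,858,000) / 46,700,000 = 0.1373 ppt

0.1 ppt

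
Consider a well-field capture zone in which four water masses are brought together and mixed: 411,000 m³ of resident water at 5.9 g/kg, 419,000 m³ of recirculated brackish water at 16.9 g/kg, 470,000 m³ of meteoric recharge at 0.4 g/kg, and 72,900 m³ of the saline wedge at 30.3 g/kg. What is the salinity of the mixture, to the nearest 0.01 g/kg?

Salt balance:
salt = 411,000×5.9 + 419,000×16.9 + 470,000×0.4 + 72,900×30.3 = 2,424,900 + 7,081,100 + 188,000 + 2,208,870 = 11,902,870
volume = 411,000 + 419,000 + 470,000 + 72,900 = 1,372,900 m³
S = 11,902,870 / 1,372,900 = 8.6699 g/kg

8.67 g/kg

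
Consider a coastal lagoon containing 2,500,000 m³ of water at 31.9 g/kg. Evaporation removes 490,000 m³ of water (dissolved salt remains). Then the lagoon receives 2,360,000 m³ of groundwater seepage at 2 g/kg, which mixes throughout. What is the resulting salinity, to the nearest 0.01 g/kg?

19.33 g/kg

After evaporation: salt = 2,500,000×31.9 = 79,750,000; volume = 2,500,000 − 490,000 = 2,010,000 m³
After mixing: salt = 79,750,000 + 2,360,000×2 = 84,470,000; volume = 2,010,000 + 2,360,000 = 4,370,000 m³
S = 84,470,000 / 4,370,000 = 19.3295 g/kg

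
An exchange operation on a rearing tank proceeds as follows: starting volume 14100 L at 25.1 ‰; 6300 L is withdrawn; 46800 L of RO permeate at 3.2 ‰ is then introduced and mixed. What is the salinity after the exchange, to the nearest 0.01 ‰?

6.33 ‰

Remaining after removal: 7,800 L at 25.1 ‰ (salt = 195,780)
After addition: salt = 195,780 + 46,800×3.2 = 345,540; volume = 54,600 L
S = 345,540 / 54,600 = 6.3286 ‰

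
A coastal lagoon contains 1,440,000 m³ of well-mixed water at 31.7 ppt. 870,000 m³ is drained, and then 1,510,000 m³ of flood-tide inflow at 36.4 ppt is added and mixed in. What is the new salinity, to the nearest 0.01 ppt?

35.11 ppt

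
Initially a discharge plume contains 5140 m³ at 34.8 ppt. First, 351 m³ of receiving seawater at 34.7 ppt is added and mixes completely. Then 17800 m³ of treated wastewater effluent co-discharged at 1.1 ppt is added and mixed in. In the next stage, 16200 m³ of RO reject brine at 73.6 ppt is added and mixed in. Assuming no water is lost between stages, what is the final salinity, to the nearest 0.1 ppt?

Mass of salt is conserved:
Initial salt = 5,140×34.8 = 178,872
After stage 1: salt = 178,872 + 351×34.7 = 191,051.7; volume = 5,491 m³; S = 34.794 ppt
After stage 2: salt = 191,051.7 + 17,800×1.1 = 210,631.7; volume = 23,291 m³; S = 9.043 ppt
After stage 3: salt = 210,631.7 + 16,200×73.6 = 1,402,951.7; volume = 39,491 m³
S = 1,402,951.7 / 39,491 = 35.5259 ppt

35.5 ppt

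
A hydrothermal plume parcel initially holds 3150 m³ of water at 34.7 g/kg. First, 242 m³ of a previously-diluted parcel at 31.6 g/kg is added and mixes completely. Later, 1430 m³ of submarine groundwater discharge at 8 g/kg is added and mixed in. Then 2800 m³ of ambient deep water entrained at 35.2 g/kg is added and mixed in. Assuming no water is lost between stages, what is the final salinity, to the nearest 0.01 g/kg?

29.78 g/kg

By conservation of dissolved salt,
Initial salt = 3,150×34.7 = 109,305
After stage 1: salt = 109,305 + 242×31.6 = 116,952.2; volume = 3,392 m³; S = 34.479 g/kg
After stage 2: salt = 116,952.2 + 1,430×8 = 128,392.2; volume = 4,822 m³; S = 26.626 g/kg
After stage 3: salt = 128,392.2 + 2,800×35.2 = 226,952.2; volume = 7,622 m³
S = 226,952.2 / 7,622 = 29.7759 g/kg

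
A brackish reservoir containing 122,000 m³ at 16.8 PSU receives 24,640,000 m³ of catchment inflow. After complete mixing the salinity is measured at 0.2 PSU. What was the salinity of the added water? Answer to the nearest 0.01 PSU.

Salt balance: 122,000×16.8 + 24,640,000×S = 24,762,000×0.2
2,049,600 + 24,640,000·S = 4,952,400
S = (4,952,400 − 2,049,600) / 24,640,000 = 0.1178 PSU

0.12 PSU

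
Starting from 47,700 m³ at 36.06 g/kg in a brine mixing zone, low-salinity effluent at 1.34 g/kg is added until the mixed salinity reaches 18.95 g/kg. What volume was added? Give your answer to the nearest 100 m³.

Salt balance: 47,700×36.06 + V×1.34 = (47,700+V)×18.95
1,720,062 + 1.34V = 903,915 + 18.95V
816,147 = 17.61V
V = 46,345.66 m³

46300 m³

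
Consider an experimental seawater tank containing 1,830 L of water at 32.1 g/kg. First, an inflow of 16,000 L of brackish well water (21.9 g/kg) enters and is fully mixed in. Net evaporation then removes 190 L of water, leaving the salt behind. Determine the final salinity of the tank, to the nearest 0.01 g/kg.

After mixing: salt = 1,830×32.1 + 16,000×21.9 = 409,143; volume = 17,830 L
After evaporation: salt unchanged = 409,143; volume = 17,830 − 190 = 17,640 L
S = 409,143 / 17,640 = 23.194 g/kg

23.19 g/kg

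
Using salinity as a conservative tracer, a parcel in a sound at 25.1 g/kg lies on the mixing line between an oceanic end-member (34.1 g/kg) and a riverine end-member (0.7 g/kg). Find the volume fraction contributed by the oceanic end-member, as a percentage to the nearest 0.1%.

73.1%

Let g be the oceanic fraction. Salt balance per unit volume:
g×34.1 + (1−g)×0.7 = 25.1
g = (25.1 − 0.7) / (34.1 − 0.7) = 24.4/33.4 = 0.7305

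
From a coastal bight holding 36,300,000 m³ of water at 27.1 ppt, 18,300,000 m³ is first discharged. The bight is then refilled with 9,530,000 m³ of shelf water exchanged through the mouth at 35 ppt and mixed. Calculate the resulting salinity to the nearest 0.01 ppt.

29.83 ppt

Remaining after removal: 18,000,000 m³ at 27.1 ppt (salt = 487,800,000)
After addition: salt = 487,800,000 + 9,530,000×35 = 821,350,000; volume = 27,530,000 m³
S = 821,350,000 / 27,530,000 = 29.8347 ppt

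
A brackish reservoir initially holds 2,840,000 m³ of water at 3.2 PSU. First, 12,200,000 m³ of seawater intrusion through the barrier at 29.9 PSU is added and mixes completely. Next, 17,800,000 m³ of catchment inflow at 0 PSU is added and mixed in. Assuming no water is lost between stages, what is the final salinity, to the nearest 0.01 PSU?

Total salt / total volume:
Initial salt = 2,840,000×3.2 = 9,088,000
After stage 1: salt = 9,088,000 + 12,200,000×29.9 = 373,868,000; volume = 15,040,000 m³; S = 24.858 PSU
After stage 2: salt = 373,868,000 + 17,800,000×0 = 373,868,000; volume = 32,840,000 m³
S = 373,868,000 / 32,840,000 = 11.3845 PSU

11.38 PSU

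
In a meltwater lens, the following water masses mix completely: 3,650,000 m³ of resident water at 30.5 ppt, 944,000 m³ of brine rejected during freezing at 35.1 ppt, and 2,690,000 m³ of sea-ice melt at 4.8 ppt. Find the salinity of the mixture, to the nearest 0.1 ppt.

21.6 ppt

Weighted by volume,
salt = 3,650,000×30.5 + 944,000×35.1 + 2,690,000×4.8 = 111,325,000 + 33,134,400 + 12,912,000 = 157,371,400
volume = 3,650,000 + 944,000 + 2,690,000 = 7,284,000 m³
S = 157,371,400 / 7,284,000 = 21.605 ppt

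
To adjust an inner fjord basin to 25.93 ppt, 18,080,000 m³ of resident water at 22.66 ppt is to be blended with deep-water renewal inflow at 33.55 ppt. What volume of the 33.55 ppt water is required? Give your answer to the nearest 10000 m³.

Salt balance: 18,080,000×22.66 + V×33.55 = (18,080,000+V)×25.93
409,692,800 + 33.55V = 468,814,400 + 25.93V
59,121,600 = 7.62V
V = 7,758,740.16 m³

7760000 m³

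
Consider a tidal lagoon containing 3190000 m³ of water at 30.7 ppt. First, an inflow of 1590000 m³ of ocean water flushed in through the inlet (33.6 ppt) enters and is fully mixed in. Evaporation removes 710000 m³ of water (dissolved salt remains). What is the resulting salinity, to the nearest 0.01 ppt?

37.19 ppt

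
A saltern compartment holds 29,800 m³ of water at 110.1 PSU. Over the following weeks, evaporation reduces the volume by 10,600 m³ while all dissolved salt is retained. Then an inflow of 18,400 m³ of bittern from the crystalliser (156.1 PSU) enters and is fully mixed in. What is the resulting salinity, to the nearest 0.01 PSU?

After evaporation: salt = 29,800×110.1 = 3,280,980; volume = 29,800 − 10,600 = 19,200 m³
After mixing: salt = 3,280,980 + 18,400×156.1 = 6,153,220; volume = 19,200 + 18,400 = 37,600 m³
S = 6,153,220 / 37,600 = 163.6495 PSU

163.65 PSU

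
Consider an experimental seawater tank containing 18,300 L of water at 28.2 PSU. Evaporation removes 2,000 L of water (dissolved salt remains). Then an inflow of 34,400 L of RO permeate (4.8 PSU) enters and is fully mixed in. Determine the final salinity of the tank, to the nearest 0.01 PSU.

13.44 PSU

After evaporation: salt = 18,300×28.2 = 516,060; volume = 18,300 − 2,000 = 16,300 L
After mixing: salt = 516,060 + 34,400×4.8 = 681,180; volume = 16,300 + 34,400 = 50,700 L
S = 681,180 / 50,700 = 13.4355 PSU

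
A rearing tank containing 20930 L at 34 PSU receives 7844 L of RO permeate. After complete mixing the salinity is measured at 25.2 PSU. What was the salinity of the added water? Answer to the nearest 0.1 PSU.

Salt balance: 20,930×34 + 7,844×S = 28,774×25.2
711,620 + 7,844·S = 725,104.8
S = (725,104.8 − 711,620) / 7,844 = 1.7191 PSU

1.7 PSU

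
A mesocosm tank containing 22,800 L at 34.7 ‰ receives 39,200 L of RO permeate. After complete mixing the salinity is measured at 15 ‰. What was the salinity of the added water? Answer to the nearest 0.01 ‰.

3.54 ‰

Salt balance: 22,800×34.7 + 39,200×S = 62,000×15
791,160 + 39,200·S = 930,000
S = (930,000 − 791,160) / 39,200 = 3.5418 ‰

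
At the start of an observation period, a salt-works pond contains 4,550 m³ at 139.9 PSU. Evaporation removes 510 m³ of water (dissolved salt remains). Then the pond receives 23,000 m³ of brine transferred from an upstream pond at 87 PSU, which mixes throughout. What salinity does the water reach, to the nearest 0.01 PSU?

After evaporation: salt = 4,550×139.9 = 636,545; volume = 4,550 − 510 = 4,040 m³
After mixing: salt = 636,545 + 23,000×87 = 2,637,545; volume = 4,040 + 23,000 = 27,040 m³
S = 2,637,545 / 27,040 = 97.5423 PSU

97.54 PSU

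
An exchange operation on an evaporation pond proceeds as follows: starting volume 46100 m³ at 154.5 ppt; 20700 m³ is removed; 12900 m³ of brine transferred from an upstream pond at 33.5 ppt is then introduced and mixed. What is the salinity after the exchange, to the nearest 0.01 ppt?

113.75 ppt

Remaining after removal: 25,400 m³ at 154.5 ppt (salt = 3,924,300)
After addition: salt = 3,924,300 + 12,900×33.5 = 4,356,450; volume = 38,300 m³
S = 4,356,450 / 38,300 = 113.7454 ppt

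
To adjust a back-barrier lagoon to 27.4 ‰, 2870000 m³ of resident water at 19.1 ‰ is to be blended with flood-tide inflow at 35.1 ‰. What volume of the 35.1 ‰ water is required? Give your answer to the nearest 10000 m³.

3090000 m³

Salt balance: 2,870,000×19.1 + V×35.1 = (2,870,000+V)×27.4
54,817,000 + 35.1V = 78,638,000 + 27.4V
23,821,000 = 7.7V
V = 3,093,636.36 m³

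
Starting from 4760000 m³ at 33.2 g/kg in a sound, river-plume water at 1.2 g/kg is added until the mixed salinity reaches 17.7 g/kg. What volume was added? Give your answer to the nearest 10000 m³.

4470000 m³

Salt balance: 4,760,000×33.2 + V×1.2 = (4,760,000+V)×17.7
158,032,000 + 1.2V = 84,252,000 + 17.7V
73,780,000 = 16.5V
V = 4,471,515.15 m³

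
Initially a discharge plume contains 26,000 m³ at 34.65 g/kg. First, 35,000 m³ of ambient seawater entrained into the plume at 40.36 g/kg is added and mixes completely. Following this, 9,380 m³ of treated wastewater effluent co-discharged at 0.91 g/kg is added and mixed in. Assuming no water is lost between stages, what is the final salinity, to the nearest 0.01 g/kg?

Conserving salt mass:
Initial salt = 26,000×34.65 = 900,900
After stage 1: salt = 900,900 + 35,000×40.36 = 2,313,500; volume = 61,000 m³; S = 37.926 g/kg
After stage 2: salt = 2,313,500 + 9,380×0.91 = 2,322,035.8; volume = 70,380 m³
S = 2,322,035.8 / 70,380 = 32.9928 g/kg

32.99 g/kg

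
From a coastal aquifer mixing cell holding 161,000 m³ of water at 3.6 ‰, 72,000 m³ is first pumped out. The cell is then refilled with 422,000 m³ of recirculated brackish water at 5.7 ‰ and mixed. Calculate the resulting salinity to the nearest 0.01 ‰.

5.33 ‰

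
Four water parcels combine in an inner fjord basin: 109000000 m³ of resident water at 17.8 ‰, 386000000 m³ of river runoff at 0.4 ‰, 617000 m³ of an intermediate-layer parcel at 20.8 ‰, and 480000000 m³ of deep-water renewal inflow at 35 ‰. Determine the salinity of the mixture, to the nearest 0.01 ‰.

Weighted by volume,
salt = 109,000,000×17.8 + 386,000,000×0.4 + 617,000×20.8 + 480,000,000×35 = 1,940,200,000 + 154,400,000 + 12,833,600 + 16,800,000,000 = 18,907,433,600
volume = 109,000,000 + 386,000,000 + 617,000 + 480,000,000 = 975,617,000 m³
S = 18,907,433,600 / 975,617,000 = 19.38 ‰

19.38 ‰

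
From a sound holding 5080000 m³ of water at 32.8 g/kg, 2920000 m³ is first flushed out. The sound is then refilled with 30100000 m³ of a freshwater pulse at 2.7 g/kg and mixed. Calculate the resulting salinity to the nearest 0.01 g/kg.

Remaining after removal: 2,160,000 m³ at 32.8 g/kg (salt = 70,848,000)
After addition: salt = 70,848,000 + 30,100,000×2.7 = 152,118,000; volume = 32,260,000 m³
S = 152,118,000 / 32,260,000 = 4.7154 g/kg

4.72 g/kg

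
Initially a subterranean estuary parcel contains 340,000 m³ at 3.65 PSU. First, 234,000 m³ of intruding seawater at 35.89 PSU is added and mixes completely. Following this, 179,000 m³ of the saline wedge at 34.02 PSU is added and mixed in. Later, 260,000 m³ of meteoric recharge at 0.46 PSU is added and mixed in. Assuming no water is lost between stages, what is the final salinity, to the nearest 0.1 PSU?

Mass of salt is conserved:
Initial salt = 340,000×3.65 = 1,241,000
After stage 1: salt = 1,241,000 + 234,000×35.89 = 9,639,260; volume = 574,000 m³; S = 16.793 PSU
After stage 2: salt = 9,639,260 + 179,000×34.02 = 15,728,840; volume = 753,000 m³; S = 20.888 PSU
After stage 3: salt = 15,728,840 + 260,000×0.46 = 15,848,440; volume = 1,013,000 m³
S = 15,848,440 / 1,013,000 = 15.6451 PSU

15.6 PSU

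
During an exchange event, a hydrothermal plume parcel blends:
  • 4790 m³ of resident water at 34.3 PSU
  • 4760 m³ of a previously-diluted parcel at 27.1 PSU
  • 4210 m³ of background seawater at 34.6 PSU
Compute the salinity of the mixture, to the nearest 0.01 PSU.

By conservation of dissolved salt,
salt = 4,790×34.3 + 4,760×27.1 + 4,210×34.6 = 164,297 + 128,996 + 145,666 = 438,959
volume = 4,790 + 4,760 + 4,210 = 13,760 m³
S = 438,959 / 13,760 = 31.9011 PSU

31.90 PSU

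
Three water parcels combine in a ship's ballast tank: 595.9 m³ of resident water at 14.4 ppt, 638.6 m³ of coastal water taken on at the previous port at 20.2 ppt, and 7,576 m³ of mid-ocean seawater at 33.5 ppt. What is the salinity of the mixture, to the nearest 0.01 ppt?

31.24 ppt

Weighted by volume,
salt = 595.9×14.4 + 638.6×20.2 + 7,576×33.5 = 8,580.96 + 12,899.72 + 253,796 = 275,276.68
volume = 595.9 + 638.6 + 7,576 = 8,810.5 m³
S = 275,276.68 / 8,810.5 = 31.2442 ppt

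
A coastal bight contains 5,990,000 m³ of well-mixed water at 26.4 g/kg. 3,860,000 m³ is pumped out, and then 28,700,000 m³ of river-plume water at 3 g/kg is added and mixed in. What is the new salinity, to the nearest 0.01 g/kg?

Remaining after removal: 2,130,000 m³ at 26.4 g/kg (salt = 56,232,000)
After addition: salt = 56,232,000 + 28,700,000×3 = 142,332,000; volume = 30,830,000 m³
S = 142,332,000 / 30,830,000 = 4.6167 g/kg

4.62 g/kg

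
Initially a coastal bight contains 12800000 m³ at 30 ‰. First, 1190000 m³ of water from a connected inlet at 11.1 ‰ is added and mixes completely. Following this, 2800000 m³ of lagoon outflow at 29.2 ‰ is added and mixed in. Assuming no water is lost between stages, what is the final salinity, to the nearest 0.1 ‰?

By conservation of dissolved salt,
Initial salt = 12,800,000×30 = 384,000,000
After stage 1: salt = 384,000,000 + 1,190,000×11.1 = 397,209,000; volume = 13,990,000 m³; S = 28.392 ‰
After stage 2: salt = 397,209,000 + 2,800,000×29.2 = 478,969,000; volume = 16,790,000 m³
S = 478,969,000 / 16,790,000 = 28.527 ‰

28.5 ‰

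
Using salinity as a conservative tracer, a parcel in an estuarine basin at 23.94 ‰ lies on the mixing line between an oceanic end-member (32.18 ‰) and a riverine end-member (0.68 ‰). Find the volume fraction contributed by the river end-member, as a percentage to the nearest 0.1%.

26.2%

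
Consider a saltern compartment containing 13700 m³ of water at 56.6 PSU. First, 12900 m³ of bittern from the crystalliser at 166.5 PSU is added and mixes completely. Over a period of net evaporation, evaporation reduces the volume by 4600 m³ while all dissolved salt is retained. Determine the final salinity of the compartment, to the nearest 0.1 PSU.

132.9 PSU

After mixing: salt = 13,700×56.6 + 12,900×166.5 = 2,923,270; volume = 26,600 m³
After evaporation: salt unchanged = 2,923,270; volume = 26,600 − 4,600 = 22,000 m³
S = 2,923,270 / 22,000 = 132.8759 PSU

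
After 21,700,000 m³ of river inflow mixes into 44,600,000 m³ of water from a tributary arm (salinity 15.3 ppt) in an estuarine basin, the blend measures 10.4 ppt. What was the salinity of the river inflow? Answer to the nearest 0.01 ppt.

Salt balance: 44,600,000×15.3 + 21,700,000×S = 66,300,000×10.4
682,380,000 + 21,700,000·S = 689,520,000
S = (689,520,000 − 682,380,000) / 21,700,000 = 0.329 ppt

0.33 ppt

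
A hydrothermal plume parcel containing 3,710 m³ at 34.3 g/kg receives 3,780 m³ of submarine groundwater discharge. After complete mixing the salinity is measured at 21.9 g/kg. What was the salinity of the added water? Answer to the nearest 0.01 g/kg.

9.73 g/kg

Salt balance: 3,710×34.3 + 3,780×S = 7,490×21.9
127,253 + 3,780·S = 164,031
S = (164,031 − 127,253) / 3,780 = 9.7296 g/kg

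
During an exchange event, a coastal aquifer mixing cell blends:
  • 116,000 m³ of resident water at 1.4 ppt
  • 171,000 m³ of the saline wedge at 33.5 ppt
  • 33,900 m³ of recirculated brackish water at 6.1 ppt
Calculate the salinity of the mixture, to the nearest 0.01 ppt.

By conservation of dissolved salt,
salt = 116,000×1.4 + 171,000×33.5 + 33,900×6.1 = 162,400 + 5,728,500 + 206,790 = 6,097,690
volume = 116,000 + 171,000 + 33,900 = 320,900 m³
S = 6,097,690 / 320,900 = 19.0018 ppt

19.00 ppt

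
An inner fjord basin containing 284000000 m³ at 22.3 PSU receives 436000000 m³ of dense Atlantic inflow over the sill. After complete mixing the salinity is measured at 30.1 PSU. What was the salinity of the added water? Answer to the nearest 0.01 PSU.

35.18 PSU

Salt balance: 284,000,000×22.3 + 436,000,000×S = 720,000,000×30.1
6,333,200,000 + 436,000,000·S = 21,672,000,000
S = (21,672,000,000 − 6,333,200,000) / 436,000,000 = 35.1807 PSU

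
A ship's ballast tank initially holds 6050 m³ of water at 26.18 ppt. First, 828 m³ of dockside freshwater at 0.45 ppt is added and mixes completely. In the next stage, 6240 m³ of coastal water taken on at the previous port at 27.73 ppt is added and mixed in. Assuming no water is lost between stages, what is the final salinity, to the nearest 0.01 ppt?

25.29 ppt

Weighted by volume,
Initial salt = 6,050×26.18 = 158,389
After stage 1: salt = 158,389 + 828×0.45 = 158,761.6; volume = 6,878 m³; S = 23.083 ppt
After stage 2: salt = 158,761.6 + 6,240×27.73 = 331,796.8; volume = 13,118 m³
S = 331,796.8 / 13,118 = 25.2932 ppt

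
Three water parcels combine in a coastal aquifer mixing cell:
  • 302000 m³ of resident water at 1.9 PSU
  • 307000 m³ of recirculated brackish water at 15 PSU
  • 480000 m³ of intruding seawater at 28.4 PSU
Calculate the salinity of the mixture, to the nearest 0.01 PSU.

Salt balance:
salt = 302,000×1.9 + 307,000×15 + 480,000×28.4 = 573,800 + 4,605,000 + 13,632,000 = 18,810,800
volume = 302,000 + 307,000 + 480,000 = 1,089,000 m³
S = 18,810,800 / 1,089,000 = 17.2735 PSU

17.27 PSU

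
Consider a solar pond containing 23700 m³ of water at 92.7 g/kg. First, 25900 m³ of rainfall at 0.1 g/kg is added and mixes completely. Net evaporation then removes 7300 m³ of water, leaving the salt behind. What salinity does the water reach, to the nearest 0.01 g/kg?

52.00 g/kg

After mixing: salt = 23,700×92.7 + 25,900×0.1 = 2,199,580; volume = 49,600 m³
After evaporation: salt unchanged = 2,199,580; volume = 49,600 − 7,300 = 42,300 m³
S = 2,199,580 / 42,300 = 51.9995 g/kg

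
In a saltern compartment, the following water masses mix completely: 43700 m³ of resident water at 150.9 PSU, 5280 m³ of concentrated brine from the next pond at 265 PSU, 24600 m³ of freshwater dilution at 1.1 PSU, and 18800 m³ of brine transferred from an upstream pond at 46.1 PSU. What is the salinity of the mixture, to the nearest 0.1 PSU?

96.2 PSU

Conserving salt mass:
salt = 43,700×150.9 + 5,280×265 + 24,600×1.1 + 18,800×46.1 = 6,594,330 + 1,399,200 + 27,060 + 866,680 = 8,887,270
volume = 43,700 + 5,280 + 24,600 + 18,800 = 92,380 m³
S = 8,887,270 / 92,380 = 96.203 PSU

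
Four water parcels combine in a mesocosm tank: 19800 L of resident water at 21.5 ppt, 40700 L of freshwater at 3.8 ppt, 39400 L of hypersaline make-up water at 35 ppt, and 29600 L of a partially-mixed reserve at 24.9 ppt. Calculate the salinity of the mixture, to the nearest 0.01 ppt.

20.82 ppt

By conservation of dissolved salt,
salt = 19,800×21.5 + 40,700×3.8 + 39,400×35 + 29,600×24.9 = 425,700 + 154,660 + 1,379,000 + 737,040 = 2,696,400
volume = 19,800 + 40,700 + 39,400 + 29,600 = 129,500 L
S = 2,696,400 / 129,500 = 20.8216 ppt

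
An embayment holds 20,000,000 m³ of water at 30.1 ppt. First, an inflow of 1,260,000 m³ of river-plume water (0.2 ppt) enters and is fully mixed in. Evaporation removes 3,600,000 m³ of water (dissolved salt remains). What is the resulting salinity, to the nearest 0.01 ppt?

After mixing: salt = 20,000,000×30.1 + 1,260,000×0.2 = 602,252,000; volume = 21,260,000 m³
After evaporation: salt unchanged = 602,252,000; volume = 21,260,000 − 3,600,000 = 17,660,000 m³
S = 602,252,000 / 17,660,000 = 34.1026 ppt

34.10 ppt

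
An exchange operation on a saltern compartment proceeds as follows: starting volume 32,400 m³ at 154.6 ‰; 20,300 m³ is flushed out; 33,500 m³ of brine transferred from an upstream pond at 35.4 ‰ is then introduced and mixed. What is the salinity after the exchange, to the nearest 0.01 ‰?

Remaining after removal: 12,100 m³ at 154.6 ‰ (salt = 1,870,660)
After addition: salt = 1,870,660 + 33,500×35.4 = 3,056,560; volume = 45,600 m³
S = 3,056,560 / 45,600 = 67.0298 ‰

67.03 ‰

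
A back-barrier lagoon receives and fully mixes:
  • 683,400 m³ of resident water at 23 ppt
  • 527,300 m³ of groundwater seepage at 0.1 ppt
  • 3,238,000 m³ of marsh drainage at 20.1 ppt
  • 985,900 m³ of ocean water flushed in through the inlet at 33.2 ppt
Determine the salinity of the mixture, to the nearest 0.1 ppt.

Weighted by volume,
salt = 683,400×23 + 527,300×0.1 + 3,238,000×20.1 + 985,900×33.2 = 15,718,200 + 52,730 + 65,083,800 + 32,731,880 = 113,586,610
volume = 683,400 + 527,300 + 3,238,000 + 985,900 = 5,434,600 m³
S = 113,586,610 / 5,434,600 = 20.901 ppt

20.9 ppt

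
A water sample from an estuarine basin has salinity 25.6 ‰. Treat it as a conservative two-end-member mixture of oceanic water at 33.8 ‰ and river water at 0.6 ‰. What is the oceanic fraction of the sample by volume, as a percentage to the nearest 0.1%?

Let g be the oceanic fraction. Salt balance per unit volume:
g×33.8 + (1−g)×0.6 = 25.6
g = (25.6 − 0.6) / (33.8 − 0.6) = 25/33.2 = 0.753

75.3%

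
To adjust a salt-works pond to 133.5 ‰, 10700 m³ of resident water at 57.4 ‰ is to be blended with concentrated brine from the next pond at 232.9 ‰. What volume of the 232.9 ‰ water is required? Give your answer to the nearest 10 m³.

8190 m³

Salt balance: 10,700×57.4 + V×232.9 = (10,700+V)×133.5
614,180 + 232.9V = 1,428,450 + 133.5V
814,270 = 99.4V
V = 8,191.85 m³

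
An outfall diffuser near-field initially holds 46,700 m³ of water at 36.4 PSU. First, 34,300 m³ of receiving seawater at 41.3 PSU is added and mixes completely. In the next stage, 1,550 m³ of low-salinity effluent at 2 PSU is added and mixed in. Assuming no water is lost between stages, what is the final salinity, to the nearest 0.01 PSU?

37.79 PSU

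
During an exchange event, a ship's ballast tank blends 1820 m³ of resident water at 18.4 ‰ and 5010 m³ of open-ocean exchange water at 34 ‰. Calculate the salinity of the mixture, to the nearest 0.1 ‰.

29.8 ‰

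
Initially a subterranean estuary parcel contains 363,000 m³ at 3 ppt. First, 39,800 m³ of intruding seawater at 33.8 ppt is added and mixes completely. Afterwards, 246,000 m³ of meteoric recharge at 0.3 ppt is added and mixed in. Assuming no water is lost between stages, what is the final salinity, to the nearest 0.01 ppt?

Salt balance:
Initial salt = 363,000×3 = 1,089,000
After stage 1: salt = 1,089,000 + 39,800×33.8 = 2,434,240; volume = 402,800 m³; S = 6.043 ppt
After stage 2: salt = 2,434,240 + 246,000×0.3 = 2,508,040; volume = 648,800 m³
S = 2,508,040 / 648,800 = 3.8657 ppt

3.87 ppt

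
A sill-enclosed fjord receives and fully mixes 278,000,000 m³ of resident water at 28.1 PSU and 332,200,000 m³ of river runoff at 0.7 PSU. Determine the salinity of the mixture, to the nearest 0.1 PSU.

Total salt / total volume:
salt = 278,000,000×28.1 + 332,200,000×0.7 = 7,811,800,000 + 232,540,000 = 8,044,340,000
volume = 278,000,000 + 332,200,000 = 610,200,000 m³
S = 8,044,340,000 / 610,200,000 = 13.183 PSU

13.2 PSU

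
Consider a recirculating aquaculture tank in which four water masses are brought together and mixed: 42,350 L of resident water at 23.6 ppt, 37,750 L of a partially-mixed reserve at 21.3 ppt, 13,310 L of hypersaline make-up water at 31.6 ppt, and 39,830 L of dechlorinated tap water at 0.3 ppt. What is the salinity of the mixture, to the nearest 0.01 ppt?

16.78 ppt

By conservation of dissolved salt,
salt = 42,350×23.6 + 37,750×21.3 + 13,310×31.6 + 39,830×0.3 = 999,460 + 804,075 + 420,596 + 11,949 = 2,236,080
volume = 42,350 + 37,750 + 13,310 + 39,830 = 133,240 L
S = 2,236,080 / 133,240 = 16.7823 ppt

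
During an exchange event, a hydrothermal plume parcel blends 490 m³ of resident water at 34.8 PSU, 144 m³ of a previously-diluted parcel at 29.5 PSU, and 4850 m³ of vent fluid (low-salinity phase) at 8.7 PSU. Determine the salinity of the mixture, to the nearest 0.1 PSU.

11.6 PSU

Conserving salt mass:
salt = 490×34.8 + 144×29.5 + 4,850×8.7 = 17,052 + 4,248 + 42,195 = 63,495
volume = 490 + 144 + 4,850 = 5,484 m³
S = 63,495 / 5,484 = 11.578 PSU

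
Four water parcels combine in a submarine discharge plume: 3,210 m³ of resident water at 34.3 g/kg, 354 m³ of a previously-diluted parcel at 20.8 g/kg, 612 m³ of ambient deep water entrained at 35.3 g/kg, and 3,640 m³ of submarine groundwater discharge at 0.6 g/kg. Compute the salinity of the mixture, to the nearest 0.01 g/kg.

By conservation of dissolved salt,
salt = 3,210×34.3 + 354×20.8 + 612×35.3 + 3,640×0.6 = 110,103 + 7,363.2 + 21,603.6 + 2,184 = 141,253.8
volume = 3,210 + 354 + 612 + 3,640 = 7,816 m³
S = 141,253.8 / 7,816 = 18.0724 g/kg

18.07 g/kg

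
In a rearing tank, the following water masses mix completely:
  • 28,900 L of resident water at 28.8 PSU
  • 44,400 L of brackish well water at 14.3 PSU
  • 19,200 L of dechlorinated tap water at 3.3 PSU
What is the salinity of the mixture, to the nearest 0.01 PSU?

16.55 PSU

Mass of salt is conserved:
salt = 28,900×28.8 + 44,400×14.3 + 19,200×3.3 = 832,320 + 634,920 + 63,360 = 1,530,600
volume = 28,900 + 44,400 + 19,200 = 92,500 L
S = 1,530,600 / 92,500 = 16.547 PSU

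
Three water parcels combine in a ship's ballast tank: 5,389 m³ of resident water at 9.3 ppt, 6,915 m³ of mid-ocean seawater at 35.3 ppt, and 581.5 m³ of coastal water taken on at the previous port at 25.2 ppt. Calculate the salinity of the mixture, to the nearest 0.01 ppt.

23.97 ppt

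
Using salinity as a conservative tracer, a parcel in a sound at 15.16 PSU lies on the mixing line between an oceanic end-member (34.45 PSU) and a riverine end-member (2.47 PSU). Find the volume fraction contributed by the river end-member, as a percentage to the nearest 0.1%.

Let f be the freshwater fraction. Salt balance per unit volume:
f×2.47 + (1−f)×34.45 = 15.16
f = (34.45 − 15.16) / (34.45 − 2.47) = 19.29/31.98 = 0.6032

60.3%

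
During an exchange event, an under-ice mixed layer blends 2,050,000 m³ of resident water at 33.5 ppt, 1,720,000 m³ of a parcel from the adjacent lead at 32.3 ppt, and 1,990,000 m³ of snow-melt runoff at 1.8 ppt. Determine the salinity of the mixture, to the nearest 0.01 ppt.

22.19 ppt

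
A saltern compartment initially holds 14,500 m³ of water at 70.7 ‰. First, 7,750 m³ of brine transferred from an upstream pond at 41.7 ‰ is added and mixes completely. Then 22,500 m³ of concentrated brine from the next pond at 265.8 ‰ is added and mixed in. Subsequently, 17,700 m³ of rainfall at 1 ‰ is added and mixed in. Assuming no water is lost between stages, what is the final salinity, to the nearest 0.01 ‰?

Total salt / total volume:
Initial salt = 14,500×70.7 = 1,025,150
After stage 1: salt = 1,025,150 + 7,750×41.7 = 1,348,325; volume = 22,250 m³; S = 60.599 ‰
After stage 2: salt = 1,348,325 + 22,500×265.8 = 7,328,825; volume = 44,750 m³; S = 163.773 ‰
After stage 3: salt = 7,328,825 + 17,700×1 = 7,346,525; volume = 62,450 m³
S = 7,346,525 / 62,450 = 117.6385 ‰

117.64 ‰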